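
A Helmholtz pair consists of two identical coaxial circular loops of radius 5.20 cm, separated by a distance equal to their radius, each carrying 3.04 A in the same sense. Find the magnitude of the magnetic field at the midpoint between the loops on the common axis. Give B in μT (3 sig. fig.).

Each loop contributes B = μ₀IR²/[2(R²+z²)^(3/2)] on the axis, with z measured from that loop.
Loop 1 (z = 0.026 m): B₁ = 2.63×10⁻⁵ T. Loop 2 (z = 0.026 m): B₂ = 2.63×10⁻⁵ T.
The fields add: B = B₁ + B₂ = 5.26×10⁻⁵ T.

B ≈ 52.6 μT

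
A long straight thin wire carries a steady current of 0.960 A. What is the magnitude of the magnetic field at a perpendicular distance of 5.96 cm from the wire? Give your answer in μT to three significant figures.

For an infinitely long straight wire, B = μ₀I/(2πd).
B = (4π×10⁻⁷ × 0.960) / (2π × 0.0596) = 3.22×10⁻⁶ T.

B ≈ 3.22 μT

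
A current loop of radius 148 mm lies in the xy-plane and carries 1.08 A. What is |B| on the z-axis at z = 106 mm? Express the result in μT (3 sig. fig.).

On the axis of a circular loop, B = μ₀IR² / [2(R²+z²)^(3/2)].
R² + z² = (0.148)² + (0.106)² = 0.03314 m², and (R²+z²)^(3/2) = 6.03×10⁻³ m³.
B = (4π×10⁻⁷ × 1.08 × 0.0219) / (2 × 6.03×10⁻³) = 2.46×10⁻⁶ T.

B ≈ 2.46 μT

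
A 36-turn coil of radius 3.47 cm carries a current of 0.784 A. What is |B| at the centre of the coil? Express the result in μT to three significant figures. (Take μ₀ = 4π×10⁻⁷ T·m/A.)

B ≈ 511 μT

For an N-turn flat coil, B = Nμ₀I/(2R) with R = 0.0347 m.
B = 36 × 1.42×10⁻⁵ T = 5.11×10⁻⁴ T.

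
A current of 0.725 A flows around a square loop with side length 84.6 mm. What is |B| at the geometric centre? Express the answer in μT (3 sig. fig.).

Each side is a finite straight segment at perpendicular distance d = a/(2 tan(π/4)) = 0.0423 m from the centre, with end-angles ±π/4.
One side contributes B₁ = (μ₀I/4πd)·2 sin(π/4) = 2.42×10⁻⁶ T.
All 4 sides add in the same direction: B = 4 × 2.42×10⁻⁶ = 9.70×10⁻⁶ T.

B ≈ 9.70 μT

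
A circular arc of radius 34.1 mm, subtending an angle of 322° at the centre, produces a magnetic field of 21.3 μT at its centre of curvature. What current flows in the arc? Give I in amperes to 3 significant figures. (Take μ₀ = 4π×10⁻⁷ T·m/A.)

For a circular arc, B = μ₀Iφ/(4πR) with φ in radians; here φ = 5.62 rad.
So I = 4πRB/(μ₀φ) = 4π × 0.0341 × 2.13×10⁻⁵ / (4π×10⁻⁷ × 5.62) = 1.29 A.

I ≈ 1.29 A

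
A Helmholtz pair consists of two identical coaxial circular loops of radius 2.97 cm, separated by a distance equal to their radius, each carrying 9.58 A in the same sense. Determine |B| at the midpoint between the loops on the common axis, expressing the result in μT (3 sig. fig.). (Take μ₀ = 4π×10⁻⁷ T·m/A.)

Each loop contributes B = μ₀IR²/[2(R²+z²)^(3/2)] on the axis, with z measured from that loop.
Loop 1 (z = 0.01485 m): B₁ = 1.45×10⁻⁴ T. Loop 2 (z = 0.01485 m): B₂ = 1.45×10⁻⁴ T.
The fields add: B = B₁ + B₂ = 2.90×10⁻⁴ T.

B ≈ 290 μT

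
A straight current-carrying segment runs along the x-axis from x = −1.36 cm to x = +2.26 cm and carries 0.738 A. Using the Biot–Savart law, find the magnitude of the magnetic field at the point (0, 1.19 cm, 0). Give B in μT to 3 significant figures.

B ≈ 10.2 μT

For a finite straight segment, B = (μ₀I/4πd)(sinθ₁ + sinθ₂), where θ₁, θ₂ are the angles from the perpendicular to each end.
The perpendicular distance is d = 0.0119 m; the end-offsets along the wire are a = 0.0136 m and b = 0.0226 m.
sinθ₁ = 0.0136/√(0.0136²+0.0119²) = 0.7526; sinθ₂ = 0.0226/√(0.0226²+0.0119²) = 0.8848.
B = (4π×10⁻⁷ × 0.738) / (4π × 0.0119) × (0.7526 + 0.8848) = 1.02×10⁻⁵ T.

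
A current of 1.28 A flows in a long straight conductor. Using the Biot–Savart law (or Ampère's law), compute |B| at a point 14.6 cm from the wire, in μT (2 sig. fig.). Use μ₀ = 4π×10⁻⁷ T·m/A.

For an infinitely long straight wire, B = μ₀I/(2πd).
B = (4π×10⁻⁷ × 1.28) / (2π × 0.146) = 1.75×10⁻⁶ T.

B ≈ 1.8 μT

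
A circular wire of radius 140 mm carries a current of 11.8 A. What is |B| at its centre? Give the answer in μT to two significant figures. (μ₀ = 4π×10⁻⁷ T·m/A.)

B ≈ 53 μT

At the centre of a circular loop the Biot–Savart law gives B = μ₀I/(2R).
B = (4π×10⁻⁷ × 11.8) / (2 × 0.14) = 5.30×10⁻⁵ T.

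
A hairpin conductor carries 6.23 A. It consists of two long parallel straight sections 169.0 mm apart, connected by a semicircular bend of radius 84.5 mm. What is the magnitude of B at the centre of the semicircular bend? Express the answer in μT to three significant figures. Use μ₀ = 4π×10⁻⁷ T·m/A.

B ≈ 37.9 μT

The semicircular arc contributes B_arc = μ₀I·π/(4πR) = μ₀I/(4R) = 2.32×10⁻⁵ T.
Each semi-infinite lead is at perpendicular distance R = 0.0845 m from the centre, with the perpendicular foot at its near end, so it contributes μ₀I/(4πR); both point the same way, together 1.47×10⁻⁵ T.
Arc and leads all point the same direction: B = 2.32×10⁻⁵ + 1.47×10⁻⁵ = 3.79×10⁻⁵ T.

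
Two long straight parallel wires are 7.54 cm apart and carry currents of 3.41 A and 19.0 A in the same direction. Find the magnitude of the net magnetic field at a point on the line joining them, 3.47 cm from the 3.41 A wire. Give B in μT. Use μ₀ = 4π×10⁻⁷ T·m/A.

B ≈ 73.7 μT

Each long wire gives B = μ₀I/(2πd). Distances are d₁ = 0.0347 m and d₂ = 0.0407 m.
B₁ = 1.97×10⁻⁵ T, B₂ = 9.34×10⁻⁵ T.
Between parallel currents the two contributions point in opposite directions, so they subtract. B = |B₁ − B₂| = |1.97×10⁻⁵ − 9.34×10⁻⁵| = 7.37×10⁻⁵ T.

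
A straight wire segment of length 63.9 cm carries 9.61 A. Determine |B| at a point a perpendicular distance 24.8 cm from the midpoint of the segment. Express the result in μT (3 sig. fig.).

B ≈ 6.12 μT

For a finite straight segment, B = (μ₀I/4πd)(sinθ₁ + sinθ₂), where θ₁, θ₂ are the angles from the perpendicular to each end.
The perpendicular from the point meets the wire at its midpoint, so each end is L/2 = 0.3195 m away along the wire.
sinθ₁ = 0.3195/√(0.3195²+0.248²) = 0.7900; sinθ₂ = 0.3195/√(0.3195²+0.248²) = 0.7900.
B = (4π×10⁻⁷ × 9.61) / (4π × 0.248) × (0.7900 + 0.7900) = 6.12×10⁻⁶ T.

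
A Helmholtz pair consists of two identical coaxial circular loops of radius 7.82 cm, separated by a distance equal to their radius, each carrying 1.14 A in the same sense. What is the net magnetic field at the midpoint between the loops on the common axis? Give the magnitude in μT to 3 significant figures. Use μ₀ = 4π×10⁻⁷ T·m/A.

Each loop contributes B = μ₀IR²/[2(R²+z²)^(3/2)] on the axis, with z measured from that loop.
Loop 1 (z = 0.0391 m): B₁ = 6.55×10⁻⁶ T. Loop 2 (z = 0.0391 m): B₂ = 6.55×10⁻⁶ T.
The fields add: B = B₁ + B₂ = 1.31×10⁻⁵ T.

B ≈ 13.1 μT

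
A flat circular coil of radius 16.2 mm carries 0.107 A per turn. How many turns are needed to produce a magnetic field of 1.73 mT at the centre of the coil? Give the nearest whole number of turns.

For an N-turn coil, B = Nμ₀I/(2R). A single turn gives B₁ = 4.15×10⁻⁶ T with R = 0.0162 m.
N = B/B₁ = 1.73×10⁻³ / 4.15×10⁻⁶ = 416.87.

N = 417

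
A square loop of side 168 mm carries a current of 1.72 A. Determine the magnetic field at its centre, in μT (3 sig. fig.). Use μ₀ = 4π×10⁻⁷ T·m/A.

B ≈ 11.6 μT

Each side is a finite straight segment at perpendicular distance d = a/(2 tan(π/4)) = 0.084 m from the centre, with end-angles ±π/4.
One side contributes B₁ = (μ₀I/4πd)·2 sin(π/4) = 2.90×10⁻⁶ T.
All 4 sides add in the same direction: B = 4 × 2.90×10⁻⁶ = 1.16×10⁻⁵ T.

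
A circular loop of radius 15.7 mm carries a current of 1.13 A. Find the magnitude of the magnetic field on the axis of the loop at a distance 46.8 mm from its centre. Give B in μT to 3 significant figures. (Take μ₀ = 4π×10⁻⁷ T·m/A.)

On the axis of a circular loop, B = μ₀IR² / [2(R²+z²)^(3/2)].
R² + z² = (0.0157)² + (0.0468)² = 0.002437 m², and (R²+z²)^(3/2) = 1.20×10⁻⁴ m³.
B = (4π×10⁻⁷ × 1.13 × 0.0002465) / (2 × 1.20×10⁻⁴) = 1.45×10⁻⁶ T.

B ≈ 1.45 μT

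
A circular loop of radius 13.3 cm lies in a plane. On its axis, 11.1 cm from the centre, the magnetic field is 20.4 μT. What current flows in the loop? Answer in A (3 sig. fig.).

On the axis of a loop, B = μ₀IR²/[2(R²+z²)^(3/2)], so I = 2B(R²+z²)^(3/2)/(μ₀R²).
R² + z² = 0.01769 + 0.01232 = 0.03001 m²; raised to 3/2 gives 5.20×10⁻³ m³.
I = 2 × 2.04×10⁻⁵ × 5.20×10⁻³ / (1.26×10⁻⁶ × 0.01769) = 9.54 A.

I ≈ 9.54 A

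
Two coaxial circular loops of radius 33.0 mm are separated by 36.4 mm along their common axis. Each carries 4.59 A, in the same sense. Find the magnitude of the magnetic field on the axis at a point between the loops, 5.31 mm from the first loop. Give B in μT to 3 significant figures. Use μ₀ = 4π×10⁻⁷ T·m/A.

Each loop contributes B = μ₀IR²/[2(R²+z²)^(3/2)] on the axis, with z measured from that loop.
Loop 1 (z = 0.00531 m): B₁ = 8.41×10⁻⁵ T. Loop 2 (z = 0.03109 m): B₂ = 3.37×10⁻⁵ T.
The fields add: B = B₁ + B₂ = 1.18×10⁻⁴ T.

B ≈ 118 μT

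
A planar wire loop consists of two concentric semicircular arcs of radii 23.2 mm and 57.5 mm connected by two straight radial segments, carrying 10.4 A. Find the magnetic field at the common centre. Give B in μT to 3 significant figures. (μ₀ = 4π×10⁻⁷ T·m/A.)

B ≈ 84.0 μT

The radial connectors point toward the centre, so dl × r̂ = 0 and they contribute nothing.
Each semicircle gives μ₀I/(4R): inner arc 1.41×10⁻⁴ T, outer arc 5.68×10⁻⁵ T.
The two arcs carry current in opposite angular senses, so their fields oppose: B = |1.41×10⁻⁴ − 5.68×10⁻⁵| = 8.40×10⁻⁵ T.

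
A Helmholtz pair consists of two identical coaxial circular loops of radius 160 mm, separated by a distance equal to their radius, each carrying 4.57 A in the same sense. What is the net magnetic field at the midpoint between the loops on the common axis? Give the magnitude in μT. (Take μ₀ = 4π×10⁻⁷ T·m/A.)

B ≈ 25.7 μT

Each loop contributes B = μ₀IR²/[2(R²+z²)^(3/2)] on the axis, with z measured from that loop.
Loop 1 (z = 0.08 m): B₁ = 1.28×10⁻⁵ T. Loop 2 (z = 0.08 m): B₂ = 1.28×10⁻⁵ T.
The fields add: B = B₁ + B₂ = 2.57×10⁻⁵ T.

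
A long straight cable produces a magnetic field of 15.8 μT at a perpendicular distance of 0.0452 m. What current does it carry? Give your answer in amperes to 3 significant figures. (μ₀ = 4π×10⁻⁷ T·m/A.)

I ≈ 3.57 A

For a long straight wire B = μ₀I/(2πd), so I = 2πdB/μ₀.
I = 2π × 0.0452 × 1.58×10⁻⁵ / (4π×10⁻⁷) = 3.57 A.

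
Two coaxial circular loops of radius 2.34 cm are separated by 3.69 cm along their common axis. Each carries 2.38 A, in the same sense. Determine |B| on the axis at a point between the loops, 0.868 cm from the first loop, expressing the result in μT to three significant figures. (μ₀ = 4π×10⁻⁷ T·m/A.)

B ≈ 69.3 μT

Each loop contributes B = μ₀IR²/[2(R²+z²)^(3/2)] on the axis, with z measured from that loop.
Loop 1 (z = 0.00868 m): B₁ = 5.27×10⁻⁵ T. Loop 2 (z = 0.02822 m): B₂ = 1.66×10⁻⁵ T.
The fields add: B = B₁ + B₂ = 6.93×10⁻⁵ T.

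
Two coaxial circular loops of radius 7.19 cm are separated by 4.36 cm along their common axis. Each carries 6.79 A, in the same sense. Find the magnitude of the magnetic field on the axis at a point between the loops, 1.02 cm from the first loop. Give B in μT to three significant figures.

B ≈ 102 μT

Each loop contributes B = μ₀IR²/[2(R²+z²)^(3/2)] on the axis, with z measured from that loop.
Loop 1 (z = 0.0102 m): B₁ = 5.76×10⁻⁵ T. Loop 2 (z = 0.0334 m): B₂ = 4.43×10⁻⁵ T.
The fields add: B = B₁ + B₂ = 1.02×10⁻⁴ T.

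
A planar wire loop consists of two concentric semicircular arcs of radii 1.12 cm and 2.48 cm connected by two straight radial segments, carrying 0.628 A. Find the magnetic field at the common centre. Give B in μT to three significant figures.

B ≈ 9.66 μT

The radial connectors point toward the centre, so dl × r̂ = 0 and they contribute nothing.
Each semicircle gives μ₀I/(4R): inner arc 1.76×10⁻⁵ T, outer arc 7.96×10⁻⁶ T.
The two arcs carry current in opposite angular senses, so their fields oppose: B = |1.76×10⁻⁵ − 7.96×10⁻⁶| = 9.66×10⁻⁶ T.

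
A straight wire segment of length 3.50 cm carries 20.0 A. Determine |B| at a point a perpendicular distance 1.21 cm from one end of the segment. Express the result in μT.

B ≈ 156 μT

For a finite straight segment, B = (μ₀I/4πd)(sinθ₁ + sinθ₂), where θ₁, θ₂ are the angles from the perpendicular to each end.
The perpendicular foot is at one end, so the two end-offsets along the wire are 0 and L = 0.035 m.
sinθ₁ = 0/√(0²+0.0121²) = 0.0000; sinθ₂ = 0.035/√(0.035²+0.0121²) = 0.9451.
B = (4π×10⁻⁷ × 20.0) / (4π × 0.0121) × (0.0000 + 0.9451) = 1.56×10⁻⁴ T.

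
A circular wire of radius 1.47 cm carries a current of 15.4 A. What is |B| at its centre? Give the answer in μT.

At the centre of a circular loop the Biot–Savart law gives B = μ₀I/(2R).
B = (4π×10⁻⁷ × 15.4) / (2 × 0.0147) = 6.58×10⁻⁴ T.

B ≈ 658 μT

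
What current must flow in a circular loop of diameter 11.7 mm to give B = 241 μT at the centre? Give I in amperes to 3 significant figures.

At the centre of a circular loop B = μ₀I/(2R), so I = 2RB/μ₀.
With R = 0.00585 m, I = 2 × 0.00585 × 2.41×10⁻⁴ / (4π×10⁻⁷) = 2.24 A.

I ≈ 2.24 A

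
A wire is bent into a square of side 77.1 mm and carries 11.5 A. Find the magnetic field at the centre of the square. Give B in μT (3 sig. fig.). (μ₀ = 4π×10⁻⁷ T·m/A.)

Each side is a finite straight segment at perpendicular distance d = a/(2 tan(π/4)) = 0.03855 m from the centre, with end-angles ±π/4.
One side contributes B₁ = (μ₀I/4πd)·2 sin(π/4) = 4.22×10⁻⁵ T.
All 4 sides add in the same direction: B = 4 × 4.22×10⁻⁵ = 1.69×10⁻⁴ T.

B ≈ 169 μT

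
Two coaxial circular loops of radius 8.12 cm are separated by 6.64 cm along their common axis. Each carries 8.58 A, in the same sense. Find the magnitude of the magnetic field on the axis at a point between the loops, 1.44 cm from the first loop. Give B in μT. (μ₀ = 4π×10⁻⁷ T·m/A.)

B ≈ 103 μT

Each loop contributes B = μ₀IR²/[2(R²+z²)^(3/2)] on the axis, with z measured from that loop.
Loop 1 (z = 0.0144 m): B₁ = 6.34×10⁻⁵ T. Loop 2 (z = 0.052 m): B₂ = 3.96×10⁻⁵ T.
The fields add: B = B₁ + B₂ = 1.03×10⁻⁴ T.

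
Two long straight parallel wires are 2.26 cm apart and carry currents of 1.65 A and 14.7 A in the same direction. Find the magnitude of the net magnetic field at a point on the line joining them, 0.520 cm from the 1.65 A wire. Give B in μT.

Each long wire gives B = μ₀I/(2πd). Distances are d₁ = 0.0052 m and d₂ = 0.0174 m.
B₁ = 6.35×10⁻⁵ T, B₂ = 1.69×10⁻⁴ T.
Between parallel currents the two contributions point in opposite directions, so they subtract. B = |B₁ − B₂| = |6.35×10⁻⁵ − 1.69×10⁻⁴| = 1.06×10⁻⁴ T.

B ≈ 106 μT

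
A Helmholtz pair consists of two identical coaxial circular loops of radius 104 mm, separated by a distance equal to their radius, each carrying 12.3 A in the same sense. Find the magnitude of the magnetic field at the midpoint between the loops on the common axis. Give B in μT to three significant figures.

Each loop contributes B = μ₀IR²/[2(R²+z²)^(3/2)] on the axis, with z measured from that loop.
Loop 1 (z = 0.052 m): B₁ = 5.32×10⁻⁵ T. Loop 2 (z = 0.052 m): B₂ = 5.32×10⁻⁵ T.
The fields add: B = B₁ + B₂ = 1.06×10⁻⁴ T.

B ≈ 106 μT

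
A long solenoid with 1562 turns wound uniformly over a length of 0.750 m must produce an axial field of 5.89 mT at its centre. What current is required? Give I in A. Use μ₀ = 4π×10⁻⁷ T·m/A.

I ≈ 2.25 A

Inside a long solenoid B = μ₀nI with n = 2083 m⁻¹, so I = B/(μ₀n).
I = 5.89×10⁻³ / (4π×10⁻⁷ × 2083) = 2.25 A.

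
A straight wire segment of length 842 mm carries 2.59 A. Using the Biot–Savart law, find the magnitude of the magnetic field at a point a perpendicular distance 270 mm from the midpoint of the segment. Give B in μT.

B ≈ 1.61 μT

For a finite straight segment, B = (μ₀I/4πd)(sinθ₁ + sinθ₂), where θ₁, θ₂ are the angles from the perpendicular to each end.
The perpendicular from the point meets the wire at its midpoint, so each end is L/2 = 0.421 m away along the wire.
sinθ₁ = 0.421/√(0.421²+0.27²) = 0.8418; sinθ₂ = 0.421/√(0.421²+0.27²) = 0.8418.
B = (4π×10⁻⁷ × 2.59) / (4π × 0.27) × (0.8418 + 0.8418) = 1.61×10⁻⁶ T.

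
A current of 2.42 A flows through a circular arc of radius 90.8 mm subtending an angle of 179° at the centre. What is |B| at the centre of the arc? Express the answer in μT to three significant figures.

B ≈ 8.33 μT

The Biot–Savart field of a circular arc at its centre is B = μ₀Iφ/(4πR), with φ = 3.124 rad.
B = (4π×10⁻⁷ × 2.42 × 3.124) / (4π × 0.0908) = 8.33×10⁻⁶ T.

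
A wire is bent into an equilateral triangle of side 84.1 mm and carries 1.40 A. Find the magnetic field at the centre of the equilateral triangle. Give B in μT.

B ≈ 30.0 μT

Each side is a finite straight segment at perpendicular distance d = a/(2 tan(π/3)) = 0.02428 m from the centre, with end-angles ±π/3.
One side contributes B₁ = (μ₀I/4πd)·2 sin(π/3) = 9.99×10⁻⁶ T.
All 3 sides add in the same direction: B = 3 × 9.99×10⁻⁶ = 3.00×10⁻⁵ T.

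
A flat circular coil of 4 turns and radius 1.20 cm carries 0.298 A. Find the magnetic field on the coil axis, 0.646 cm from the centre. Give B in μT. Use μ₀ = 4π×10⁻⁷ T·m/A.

B ≈ 42.6 μT

For an N-turn flat coil, B = Nμ₀IR²/[2(R²+z²)^(3/2)] with R = 0.012 m, z = 0.00646 m.
B = 4 × 1.07×10⁻⁵ T = 4.26×10⁻⁵ T.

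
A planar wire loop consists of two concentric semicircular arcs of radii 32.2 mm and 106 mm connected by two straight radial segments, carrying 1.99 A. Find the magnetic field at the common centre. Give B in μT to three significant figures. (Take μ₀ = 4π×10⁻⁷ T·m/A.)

B ≈ 13.5 μT

The radial connectors point toward the centre, so dl × r̂ = 0 and they contribute nothing.
Each semicircle gives μ₀I/(4R): inner arc 1.94×10⁻⁵ T, outer arc 5.90×10⁻⁶ T.
The two arcs carry current in opposite angular senses, so their fields oppose: B = |1.94×10⁻⁵ − 5.90×10⁻⁶| = 1.35×10⁻⁵ T.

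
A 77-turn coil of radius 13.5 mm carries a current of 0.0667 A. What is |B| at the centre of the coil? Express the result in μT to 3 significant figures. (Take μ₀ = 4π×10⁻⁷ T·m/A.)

For an N-turn flat coil, B = Nμ₀I/(2R) with R = 0.0135 m.
B = 77 × 3.10×10⁻⁶ T = 2.39×10⁻⁴ T.

B ≈ 239 μT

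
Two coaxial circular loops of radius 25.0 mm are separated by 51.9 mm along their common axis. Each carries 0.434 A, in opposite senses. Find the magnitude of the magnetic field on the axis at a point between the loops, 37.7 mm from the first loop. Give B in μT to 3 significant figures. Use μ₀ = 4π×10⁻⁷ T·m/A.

Each loop contributes B = μ₀IR²/[2(R²+z²)^(3/2)] on the axis, with z measured from that loop.
Loop 1 (z = 0.0377 m): B₁ = 1.84×10⁻⁶ T. Loop 2 (z = 0.0142 m): B₂ = 7.17×10⁻⁶ T.
The fields oppose: B = |B₁ − B₂| = 5.33×10⁻⁶ T.

B ≈ 5.33 μT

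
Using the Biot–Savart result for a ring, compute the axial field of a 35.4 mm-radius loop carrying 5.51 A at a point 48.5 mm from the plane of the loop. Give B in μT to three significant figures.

B ≈ 20.0 μT

On the axis of a circular loop, B = μ₀IR² / [2(R²+z²)^(3/2)].
R² + z² = (0.0354)² + (0.0485)² = 0.003605 m², and (R²+z²)^(3/2) = 2.16×10⁻⁴ m³.
B = (4π×10⁻⁷ × 5.51 × 0.001253) / (2 × 2.16×10⁻⁴) = 2.00×10⁻⁵ T.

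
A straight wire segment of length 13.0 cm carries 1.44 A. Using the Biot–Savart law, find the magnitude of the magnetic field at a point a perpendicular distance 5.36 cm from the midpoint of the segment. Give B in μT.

B ≈ 4.15 μT

For a finite straight segment, B = (μ₀I/4πd)(sinθ₁ + sinθ₂), where θ₁, θ₂ are the angles from the perpendicular to each end.
The perpendicular from the point meets the wire at its midpoint, so each end is L/2 = 0.065 m away along the wire.
sinθ₁ = 0.065/√(0.065²+0.0536²) = 0.7715; sinθ₂ = 0.065/√(0.065²+0.0536²) = 0.7715.
B = (4π×10⁻⁷ × 1.44) / (4π × 0.0536) × (0.7715 + 0.7715) = 4.15×10⁻⁶ T.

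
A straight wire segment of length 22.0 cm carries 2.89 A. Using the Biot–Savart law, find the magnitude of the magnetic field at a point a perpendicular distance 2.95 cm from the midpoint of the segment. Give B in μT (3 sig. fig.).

For a finite straight segment, B = (μ₀I/4πd)(sinθ₁ + sinθ₂), where θ₁, θ₂ are the angles from the perpendicular to each end.
The perpendicular from the point meets the wire at its midpoint, so each end is L/2 = 0.11 m away along the wire.
sinθ₁ = 0.11/√(0.11²+0.0295²) = 0.9659; sinθ₂ = 0.11/√(0.11²+0.0295²) = 0.9659.
B = (4π×10⁻⁷ × 2.89) / (4π × 0.0295) × (0.9659 + 0.9659) = 1.89×10⁻⁵ T.

B ≈ 18.9 μT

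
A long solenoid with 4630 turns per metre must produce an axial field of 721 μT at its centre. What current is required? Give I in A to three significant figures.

I ≈ 0.124 A

Inside a long solenoid B = μ₀nI with n = 4630 m⁻¹, so I = B/(μ₀n).
I = 7.21×10⁻⁴ / (4π×10⁻⁷ × 4630) = 0.124 A.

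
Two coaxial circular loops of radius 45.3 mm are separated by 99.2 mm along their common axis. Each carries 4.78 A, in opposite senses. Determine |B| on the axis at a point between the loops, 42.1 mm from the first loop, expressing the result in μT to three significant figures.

B ≈ 10.1 μT

Each loop contributes B = μ₀IR²/[2(R²+z²)^(3/2)] on the axis, with z measured from that loop.
Loop 1 (z = 0.0421 m): B₁ = 2.61×10⁻⁵ T. Loop 2 (z = 0.0571 m): B₂ = 1.59×10⁻⁵ T.
The fields oppose: B = |B₁ − B₂| = 1.01×10⁻⁵ T.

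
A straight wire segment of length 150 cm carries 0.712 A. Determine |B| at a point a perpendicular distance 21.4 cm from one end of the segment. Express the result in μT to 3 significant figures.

For a finite straight segment, B = (μ₀I/4πd)(sinθ₁ + sinθ₂), where θ₁, θ₂ are the angles from the perpendicular to each end.
The perpendicular foot is at one end, so the two end-offsets along the wire are 0 and L = 1.5 m.
sinθ₁ = 0/√(0²+0.214²) = 0.0000; sinθ₂ = 1.5/√(1.5²+0.214²) = 0.9900.
B = (4π×10⁻⁷ × 0.712) / (4π × 0.214) × (0.0000 + 0.9900) = 3.29×10⁻⁷ T.

B ≈ 0.329 μT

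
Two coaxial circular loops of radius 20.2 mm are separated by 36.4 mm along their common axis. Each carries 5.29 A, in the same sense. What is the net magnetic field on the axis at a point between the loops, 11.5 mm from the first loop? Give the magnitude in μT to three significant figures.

B ≈ 149 μT

Each loop contributes B = μ₀IR²/[2(R²+z²)^(3/2)] on the axis, with z measured from that loop.
Loop 1 (z = 0.0115 m): B₁ = 1.08×10⁻⁴ T. Loop 2 (z = 0.0249 m): B₂ = 4.11×10⁻⁵ T.
The fields add: B = B₁ + B₂ = 1.49×10⁻⁴ T.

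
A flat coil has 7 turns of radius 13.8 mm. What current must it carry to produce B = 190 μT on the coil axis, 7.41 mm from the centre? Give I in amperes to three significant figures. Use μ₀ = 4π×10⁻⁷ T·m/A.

I ≈ 0.872 A

For an N-turn coil, B = Nμ₀IR²/[2(R²+z²)^(3/2)] with R = 0.0138 m, z = 0.00741 m, so I = 2B(R²+z²)^(3/2)/(Nμ₀R²) = 2 × 1.90×10⁻⁴ × 3.84×10⁻⁶ / (7 × 4π×10⁻⁷ × 0.0001904) = 0.872 A.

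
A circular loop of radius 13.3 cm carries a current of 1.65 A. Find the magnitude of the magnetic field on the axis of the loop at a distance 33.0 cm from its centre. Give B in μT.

B ≈ 0.407 μT

On the axis of a circular loop, B = μ₀IR² / [2(R²+z²)^(3/2)].
R² + z² = (0.133)² + (0.33)² = 0.1266 m², and (R²+z²)^(3/2) = 4.50×10⁻² m³.
B = (4π×10⁻⁷ × 1.65 × 0.01769) / (2 × 4.50×10⁻²) = 4.07×10⁻⁷ T.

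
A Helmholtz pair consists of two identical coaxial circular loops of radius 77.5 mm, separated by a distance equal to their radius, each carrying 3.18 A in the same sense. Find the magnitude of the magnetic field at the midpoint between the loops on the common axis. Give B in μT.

B ≈ 36.9 μT

Each loop contributes B = μ₀IR²/[2(R²+z²)^(3/2)] on the axis, with z measured from that loop.
Loop 1 (z = 0.03875 m): B₁ = 1.84×10⁻⁵ T. Loop 2 (z = 0.03875 m): B₂ = 1.84×10⁻⁵ T.
The fields add: B = B₁ + B₂ = 3.69×10⁻⁵ T.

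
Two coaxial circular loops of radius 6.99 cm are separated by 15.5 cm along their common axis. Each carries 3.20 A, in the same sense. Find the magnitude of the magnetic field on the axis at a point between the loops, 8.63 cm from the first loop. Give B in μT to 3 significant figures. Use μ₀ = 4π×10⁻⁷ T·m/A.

B ≈ 17.6 μT

Each loop contributes B = μ₀IR²/[2(R²+z²)^(3/2)] on the axis, with z measured from that loop.
Loop 1 (z = 0.0863 m): B₁ = 7.17×10⁻⁶ T. Loop 2 (z = 0.0687 m): B₂ = 1.04×10⁻⁵ T.
The fields add: B = B₁ + B₂ = 1.76×10⁻⁵ T.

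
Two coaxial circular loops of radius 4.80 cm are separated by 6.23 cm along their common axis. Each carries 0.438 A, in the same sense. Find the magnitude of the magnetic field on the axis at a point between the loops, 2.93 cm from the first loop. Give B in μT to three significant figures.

Each loop contributes B = μ₀IR²/[2(R²+z²)^(3/2)] on the axis, with z measured from that loop.
Loop 1 (z = 0.0293 m): B₁ = 3.57×10⁻⁶ T. Loop 2 (z = 0.033 m): B₂ = 3.21×10⁻⁶ T.
The fields add: B = B₁ + B₂ = 6.77×10⁻⁶ T.

B ≈ 6.77 μT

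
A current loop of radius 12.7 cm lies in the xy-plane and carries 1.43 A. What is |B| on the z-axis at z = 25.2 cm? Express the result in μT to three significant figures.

B ≈ 0.645 μT

On the axis of a circular loop, B = μ₀IR² / [2(R²+z²)^(3/2)].
R² + z² = (0.127)² + (0.252)² = 0.07963 m², and (R²+z²)^(3/2) = 2.25×10⁻² m³.
B = (4π×10⁻⁷ × 1.43 × 0.01613) / (2 × 2.25×10⁻²) = 6.45×10⁻⁷ T.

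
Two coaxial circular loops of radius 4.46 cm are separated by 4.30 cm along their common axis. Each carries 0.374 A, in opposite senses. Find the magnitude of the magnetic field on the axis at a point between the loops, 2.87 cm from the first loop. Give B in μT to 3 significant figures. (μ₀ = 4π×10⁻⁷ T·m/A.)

Each loop contributes B = μ₀IR²/[2(R²+z²)^(3/2)] on the axis, with z measured from that loop.
Loop 1 (z = 0.0287 m): B₁ = 3.13×10⁻⁶ T. Loop 2 (z = 0.0143 m): B₂ = 4.55×10⁻⁶ T.
The fields oppose: B = |B₁ − B₂| = 1.42×10⁻⁶ T.

B ≈ 1.42 μT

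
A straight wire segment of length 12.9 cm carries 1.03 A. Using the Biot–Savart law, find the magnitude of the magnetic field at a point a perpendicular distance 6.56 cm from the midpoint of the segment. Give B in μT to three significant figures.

For a finite straight segment, B = (μ₀I/4πd)(sinθ₁ + sinθ₂), where θ₁, θ₂ are the angles from the perpendicular to each end.
The perpendicular from the point meets the wire at its midpoint, so each end is L/2 = 0.0645 m away along the wire.
sinθ₁ = 0.0645/√(0.0645²+0.0656²) = 0.7011; sinθ₂ = 0.0645/√(0.0645²+0.0656²) = 0.7011.
B = (4π×10⁻⁷ × 1.03) / (4π × 0.0656) × (0.7011 + 0.7011) = 2.20×10⁻⁶ T.

B ≈ 2.20 μT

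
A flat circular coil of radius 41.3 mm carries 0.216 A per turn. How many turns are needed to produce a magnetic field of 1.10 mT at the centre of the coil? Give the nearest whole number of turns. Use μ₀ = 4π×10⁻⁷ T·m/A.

For an N-turn coil, B = Nμ₀I/(2R). A single turn gives B₁ = 3.29×10⁻⁶ T with R = 0.0413 m.
N = B/B₁ = 1.10×10⁻³ / 3.29×10⁻⁶ = 334.74.

N = 335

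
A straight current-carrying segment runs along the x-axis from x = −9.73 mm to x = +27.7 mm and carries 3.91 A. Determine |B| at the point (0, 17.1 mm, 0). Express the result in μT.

B ≈ 30.8 μT

For a finite straight segment, B = (μ₀I/4πd)(sinθ₁ + sinθ₂), where θ₁, θ₂ are the angles from the perpendicular to each end.
The perpendicular distance is d = 0.0171 m; the end-offsets along the wire are a = 0.00973 m and b = 0.0277 m.
sinθ₁ = 0.00973/√(0.00973²+0.0171²) = 0.4946; sinθ₂ = 0.0277/√(0.0277²+0.0171²) = 0.8509.
B = (4π×10⁻⁷ × 3.91) / (4π × 0.0171) × (0.4946 + 0.8509) = 3.08×10⁻⁵ T.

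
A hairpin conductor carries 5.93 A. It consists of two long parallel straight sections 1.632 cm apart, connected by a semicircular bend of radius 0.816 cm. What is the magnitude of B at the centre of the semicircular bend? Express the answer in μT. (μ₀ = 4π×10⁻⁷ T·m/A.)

The semicircular arc contributes B_arc = μ₀I·π/(4πR) = μ₀I/(4R) = 2.28×10⁻⁴ T.
Each semi-infinite lead is at perpendicular distance R = 0.00816 m from the centre, with the perpendicular foot at its near end, so it contributes μ₀I/(4πR); both point the same way, together 1.45×10⁻⁴ T.
Arc and leads all point the same direction: B = 2.28×10⁻⁴ + 1.45×10⁻⁴ = 3.74×10⁻⁴ T.

B ≈ 374 μT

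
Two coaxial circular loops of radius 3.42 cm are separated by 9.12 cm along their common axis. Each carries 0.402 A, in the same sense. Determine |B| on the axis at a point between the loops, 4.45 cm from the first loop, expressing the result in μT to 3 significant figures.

Each loop contributes B = μ₀IR²/[2(R²+z²)^(3/2)] on the axis, with z measured from that loop.
Loop 1 (z = 0.0445 m): B₁ = 1.67×10⁻⁶ T. Loop 2 (z = 0.0467 m): B₂ = 1.52×10⁻⁶ T.
The fields add: B = B₁ + B₂ = 3.19×10⁻⁶ T.

B ≈ 3.19 μT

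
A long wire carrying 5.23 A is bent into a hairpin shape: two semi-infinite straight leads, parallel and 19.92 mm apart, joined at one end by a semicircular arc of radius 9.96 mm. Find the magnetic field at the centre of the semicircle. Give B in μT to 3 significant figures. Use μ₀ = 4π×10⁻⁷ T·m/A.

The semicircular arc contributes B_arc = μ₀I·π/(4πR) = μ₀I/(4R) = 1.65×10⁻⁴ T.
Each semi-infinite lead is at perpendicular distance R = 0.00996 m from the centre, with the perpendicular foot at its near end, so it contributes μ₀I/(4πR); both point the same way, together 1.05×10⁻⁴ T.
Arc and leads all point the same direction: B = 1.65×10⁻⁴ + 1.05×10⁻⁴ = 2.70×10⁻⁴ T.

B ≈ 270 μT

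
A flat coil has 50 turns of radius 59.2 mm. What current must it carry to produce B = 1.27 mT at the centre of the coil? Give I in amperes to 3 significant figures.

I ≈ 2.39 A

For an N-turn coil, B = Nμ₀I/(2R) with R = 0.0592 m, so I = 2RB/(Nμ₀) = 2 × 0.0592 × 1.27×10⁻³ / (50 × 4π×10⁻⁷) = 2.39 A.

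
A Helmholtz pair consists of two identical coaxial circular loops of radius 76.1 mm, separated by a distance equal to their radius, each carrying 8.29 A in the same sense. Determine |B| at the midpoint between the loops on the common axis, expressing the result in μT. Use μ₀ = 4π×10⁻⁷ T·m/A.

B ≈ 98.0 μT

Each loop contributes B = μ₀IR²/[2(R²+z²)^(3/2)] on the axis, with z measured from that loop.
Loop 1 (z = 0.03805 m): B₁ = 4.90×10⁻⁵ T. Loop 2 (z = 0.03805 m): B₂ = 4.90×10⁻⁵ T.
The fields add: B = B₁ + B₂ = 9.80×10⁻⁵ T.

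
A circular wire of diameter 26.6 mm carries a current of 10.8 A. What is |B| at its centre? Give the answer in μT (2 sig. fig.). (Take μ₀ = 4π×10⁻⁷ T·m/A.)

At the centre of a circular loop the Biot–Savart law gives B = μ₀I/(2R) (so R = 0.0133 m).
B = (4π×10⁻⁷ × 10.8) / (2 × 0.0133) = 5.10×10⁻⁴ T.

B ≈ 510 μT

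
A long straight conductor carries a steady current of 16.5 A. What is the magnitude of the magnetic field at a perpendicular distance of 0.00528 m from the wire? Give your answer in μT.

B ≈ 625 μT

For an infinitely long straight wire, B = μ₀I/(2πd).
B = (4π×10⁻⁷ × 16.5) / (2π × 0.00528) = 6.25×10⁻⁴ T.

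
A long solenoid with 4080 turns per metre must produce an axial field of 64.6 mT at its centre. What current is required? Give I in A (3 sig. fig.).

I ≈ 12.6 A

Inside a long solenoid B = μ₀nI with n = 4080 m⁻¹, so I = B/(μ₀n).
I = 6.46×10⁻² / (4π×10⁻⁷ × 4080) = 12.6 A.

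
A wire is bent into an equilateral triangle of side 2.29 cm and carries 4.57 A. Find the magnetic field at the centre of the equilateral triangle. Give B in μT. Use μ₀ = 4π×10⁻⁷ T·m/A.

Each side is a finite straight segment at perpendicular distance d = a/(2 tan(π/3)) = 0.006611 m from the centre, with end-angles ±π/3.
One side contributes B₁ = (μ₀I/4πd)·2 sin(π/3) = 1.20×10⁻⁴ T.
All 3 sides add in the same direction: B = 3 × 1.20×10⁻⁴ = 3.59×10⁻⁴ T.

B ≈ 359 μT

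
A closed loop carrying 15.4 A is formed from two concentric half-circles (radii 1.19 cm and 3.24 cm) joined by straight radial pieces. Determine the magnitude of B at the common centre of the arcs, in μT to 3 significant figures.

The radial connectors point toward the centre, so dl × r̂ = 0 and they contribute nothing.
Each semicircle gives μ₀I/(4R): inner arc 4.07×10⁻⁴ T, outer arc 1.49×10⁻⁴ T.
The two arcs carry current in opposite angular senses, so their fields oppose: B = |4.07×10⁻⁴ − 1.49×10⁻⁴| = 2.57×10⁻⁴ T.

B ≈ 257 μT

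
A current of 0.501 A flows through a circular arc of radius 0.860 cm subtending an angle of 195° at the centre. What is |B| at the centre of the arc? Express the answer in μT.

The Biot–Savart field of a circular arc at its centre is B = μ₀Iφ/(4πR), with φ = 3.403 rad.
B = (4π×10⁻⁷ × 0.501 × 3.403) / (4π × 0.0086) = 1.98×10⁻⁵ T.

B ≈ 19.8 μT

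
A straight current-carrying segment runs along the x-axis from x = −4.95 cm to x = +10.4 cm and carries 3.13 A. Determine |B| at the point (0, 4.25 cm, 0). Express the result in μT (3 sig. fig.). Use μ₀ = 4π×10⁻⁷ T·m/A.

For a finite straight segment, B = (μ₀I/4πd)(sinθ₁ + sinθ₂), where θ₁, θ₂ are the angles from the perpendicular to each end.
The perpendicular distance is d = 0.0425 m; the end-offsets along the wire are a = 0.0495 m and b = 0.104 m.
sinθ₁ = 0.0495/√(0.0495²+0.0425²) = 0.7587; sinθ₂ = 0.104/√(0.104²+0.0425²) = 0.9257.
B = (4π×10⁻⁷ × 3.13) / (4π × 0.0425) × (0.7587 + 0.9257) = 1.24×10⁻⁵ T.

B ≈ 12.4 μT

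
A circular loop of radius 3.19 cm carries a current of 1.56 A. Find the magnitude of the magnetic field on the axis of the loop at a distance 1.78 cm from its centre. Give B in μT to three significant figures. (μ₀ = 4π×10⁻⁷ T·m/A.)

B ≈ 20.5 μT

On the axis of a circular loop, B = μ₀IR² / [2(R²+z²)^(3/2)].
R² + z² = (0.0319)² + (0.0178)² = 0.001334 m², and (R²+z²)^(3/2) = 4.87×10⁻⁵ m³.
B = (4π×10⁻⁷ × 1.56 × 0.001018) / (2 × 4.87×10⁻⁵) = 2.05×10⁻⁵ T.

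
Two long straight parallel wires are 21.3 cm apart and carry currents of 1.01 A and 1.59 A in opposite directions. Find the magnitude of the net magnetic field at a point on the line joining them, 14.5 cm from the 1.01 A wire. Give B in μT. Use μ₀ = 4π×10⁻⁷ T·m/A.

B ≈ 6.07 μT

Each long wire gives B = μ₀I/(2πd). Distances are d₁ = 0.145 m and d₂ = 0.068 m.
B₁ = 1.39×10⁻⁶ T, B₂ = 4.68×10⁻⁶ T.
Between antiparallel currents both contributions point the same way, so they add. B = B₁ + B₂ = 1.39×10⁻⁶ + 4.68×10⁻⁶ = 6.07×10⁻⁶ T.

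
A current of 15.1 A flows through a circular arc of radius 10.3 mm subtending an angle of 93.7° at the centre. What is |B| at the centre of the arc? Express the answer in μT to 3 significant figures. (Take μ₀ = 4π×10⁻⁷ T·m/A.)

The Biot–Savart field of a circular arc at its centre is B = μ₀Iφ/(4πR), with φ = 1.635 rad.
B = (4π×10⁻⁷ × 15.1 × 1.635) / (4π × 0.0103) = 2.40×10⁻⁴ T.

B ≈ 240 μT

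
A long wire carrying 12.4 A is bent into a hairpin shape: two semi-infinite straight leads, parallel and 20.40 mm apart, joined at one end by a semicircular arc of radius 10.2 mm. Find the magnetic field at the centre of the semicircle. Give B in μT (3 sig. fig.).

The semicircular arc contributes B_arc = μ₀I·π/(4πR) = μ₀I/(4R) = 3.82×10⁻⁴ T.
Each semi-infinite lead is at perpendicular distance R = 0.0102 m from the centre, with the perpendicular foot at its near end, so it contributes μ₀I/(4πR); both point the same way, together 2.43×10⁻⁴ T.
Arc and leads all point the same direction: B = 3.82×10⁻⁴ + 2.43×10⁻⁴ = 6.25×10⁻⁴ T.

B ≈ 625 μT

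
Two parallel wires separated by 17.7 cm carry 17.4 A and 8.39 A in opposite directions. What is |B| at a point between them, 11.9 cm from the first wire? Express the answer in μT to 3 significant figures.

B ≈ 58.2 μT

Each long wire gives B = μ₀I/(2πd). Distances are d₁ = 0.119 m and d₂ = 0.058 m.
B₁ = 2.92×10⁻⁵ T, B₂ = 2.89×10⁻⁵ T.
Between antiparallel currents both contributions point the same way, so they add. B = B₁ + B₂ = 2.92×10⁻⁵ + 2.89×10⁻⁵ = 5.82×10⁻⁵ T.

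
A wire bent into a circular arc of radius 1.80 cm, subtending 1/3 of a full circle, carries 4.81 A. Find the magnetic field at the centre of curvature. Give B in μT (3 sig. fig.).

The Biot–Savart field of a circular arc at its centre is B = μ₀Iφ/(4πR), with φ = 2.094 rad.
B = (4π×10⁻⁷ × 4.81 × 2.094) / (4π × 0.018) = 5.60×10⁻⁵ T.

B ≈ 56.0 μT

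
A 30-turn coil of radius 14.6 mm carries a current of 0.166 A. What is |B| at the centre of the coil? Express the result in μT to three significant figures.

For an N-turn flat coil, B = Nμ₀I/(2R) with R = 0.0146 m.
B = 30 × 7.14×10⁻⁶ T = 2.14×10⁻⁴ T.

B ≈ 214 μT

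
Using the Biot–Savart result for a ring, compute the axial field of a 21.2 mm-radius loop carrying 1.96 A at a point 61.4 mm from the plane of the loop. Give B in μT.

On the axis of a circular loop, B = μ₀IR² / [2(R²+z²)^(3/2)].
R² + z² = (0.0212)² + (0.0614)² = 0.004219 m², and (R²+z²)^(3/2) = 2.74×10⁻⁴ m³.
B = (4π×10⁻⁷ × 1.96 × 0.0004494) / (2 × 2.74×10⁻⁴) = 2.02×10⁻⁶ T.

B ≈ 2.02 μT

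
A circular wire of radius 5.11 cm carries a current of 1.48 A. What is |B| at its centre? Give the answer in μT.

At the centre of a circular loop the Biot–Savart law gives B = μ₀I/(2R).
B = (4π×10⁻⁷ × 1.48) / (2 × 0.0511) = 1.82×10⁻⁵ T.

B ≈ 18.2 μT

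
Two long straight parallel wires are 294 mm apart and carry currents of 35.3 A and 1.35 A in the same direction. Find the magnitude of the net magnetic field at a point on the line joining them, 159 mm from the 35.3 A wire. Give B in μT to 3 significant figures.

Each long wire gives B = μ₀I/(2πd). Distances are d₁ = 0.159 m and d₂ = 0.135 m.
B₁ = 4.44×10⁻⁵ T, B₂ = 2.00×10⁻⁶ T.
Between parallel currents the two contributions point in opposite directions, so they subtract. B = |B₁ − B₂| = |4.44×10⁻⁵ − 2.00×10⁻⁶| = 4.24×10⁻⁵ T.

B ≈ 42.4 μT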